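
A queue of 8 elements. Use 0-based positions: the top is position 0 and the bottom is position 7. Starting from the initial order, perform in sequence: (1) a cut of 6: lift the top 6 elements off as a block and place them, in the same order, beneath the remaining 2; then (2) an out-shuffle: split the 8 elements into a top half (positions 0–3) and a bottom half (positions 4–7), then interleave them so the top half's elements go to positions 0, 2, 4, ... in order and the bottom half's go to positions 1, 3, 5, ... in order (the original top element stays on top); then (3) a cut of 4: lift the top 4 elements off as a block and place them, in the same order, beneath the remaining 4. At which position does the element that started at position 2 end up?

5

Track the element from position 2 forward through each operation:
  after op 1 (cut 6): 2 → 4
  after op 2 (out-shuffle): 4 → 1
  after op 3 (cut 4): 1 → 5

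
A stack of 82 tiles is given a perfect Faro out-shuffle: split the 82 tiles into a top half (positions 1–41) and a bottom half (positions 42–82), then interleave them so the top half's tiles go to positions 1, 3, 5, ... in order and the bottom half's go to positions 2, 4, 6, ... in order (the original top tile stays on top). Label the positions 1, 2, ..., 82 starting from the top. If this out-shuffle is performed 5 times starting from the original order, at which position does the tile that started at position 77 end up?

Track the tile's position through each out-shuffle:
77 → 72 → 62 → 42 → 2 → 3

3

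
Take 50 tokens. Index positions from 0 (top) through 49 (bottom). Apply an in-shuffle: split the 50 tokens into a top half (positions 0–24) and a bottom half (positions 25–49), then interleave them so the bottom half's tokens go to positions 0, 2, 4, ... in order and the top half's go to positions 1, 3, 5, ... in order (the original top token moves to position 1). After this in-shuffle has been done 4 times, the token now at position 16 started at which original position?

Work backwards from position 16, undoing one in-shuffle at a time:
16 ← 33 ← 16 ← 33 ← 16
So the token now at position 16 started at position 16.

16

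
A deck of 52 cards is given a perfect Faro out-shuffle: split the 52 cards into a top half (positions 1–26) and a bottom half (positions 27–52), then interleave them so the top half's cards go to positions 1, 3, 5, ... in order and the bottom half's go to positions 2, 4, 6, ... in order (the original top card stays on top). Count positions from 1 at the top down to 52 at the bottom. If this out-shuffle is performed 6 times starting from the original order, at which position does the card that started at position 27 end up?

Track the card's position through each out-shuffle:
27 → 2 → 3 → 5 → 9 → 17 → 33

33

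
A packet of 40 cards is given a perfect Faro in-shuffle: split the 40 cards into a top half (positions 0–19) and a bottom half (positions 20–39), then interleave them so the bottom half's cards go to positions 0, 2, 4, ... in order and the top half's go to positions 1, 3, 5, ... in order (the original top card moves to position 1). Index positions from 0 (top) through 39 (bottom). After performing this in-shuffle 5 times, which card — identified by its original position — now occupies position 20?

Work backwards from position 20, undoing one in-shuffle at a time:
20 ← 30 ← 35 ← 17 ← 8 ← 24
So the card now at position 20 started at position 24.

24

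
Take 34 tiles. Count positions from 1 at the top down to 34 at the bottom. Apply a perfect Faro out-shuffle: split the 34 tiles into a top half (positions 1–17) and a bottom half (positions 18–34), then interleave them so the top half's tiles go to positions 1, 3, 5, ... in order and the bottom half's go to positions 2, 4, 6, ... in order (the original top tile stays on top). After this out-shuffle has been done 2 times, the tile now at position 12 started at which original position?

12

Work backwards from position 12, undoing one out-shuffle at a time:
12 ← 23 ← 12
So the tile now at position 12 started at position 12.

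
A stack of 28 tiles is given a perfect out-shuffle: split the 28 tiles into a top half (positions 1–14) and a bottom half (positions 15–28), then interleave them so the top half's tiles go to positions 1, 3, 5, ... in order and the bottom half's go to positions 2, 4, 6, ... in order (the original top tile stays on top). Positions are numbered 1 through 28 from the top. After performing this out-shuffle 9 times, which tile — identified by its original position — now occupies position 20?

Work backwards from position 20, undoing one out-shuffle at a time:
20 ← 24 ← 26 ← 27 ← 14 ← 21 ← 11 ← 6 ← 17 ← 9
So the tile now at position 20 started at position 9.

9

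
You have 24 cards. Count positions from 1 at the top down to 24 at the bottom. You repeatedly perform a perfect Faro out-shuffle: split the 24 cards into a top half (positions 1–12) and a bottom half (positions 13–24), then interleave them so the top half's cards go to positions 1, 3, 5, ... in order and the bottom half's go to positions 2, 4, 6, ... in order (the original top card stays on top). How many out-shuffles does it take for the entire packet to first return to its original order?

11

The out-shuffle permutes the 24 positions with cycle lengths [1, 1, 11, 11].
Every card is home exactly when every cycle has completed a whole number of laps, i.e. after lcm(1, 11) = 11 out-shuffles.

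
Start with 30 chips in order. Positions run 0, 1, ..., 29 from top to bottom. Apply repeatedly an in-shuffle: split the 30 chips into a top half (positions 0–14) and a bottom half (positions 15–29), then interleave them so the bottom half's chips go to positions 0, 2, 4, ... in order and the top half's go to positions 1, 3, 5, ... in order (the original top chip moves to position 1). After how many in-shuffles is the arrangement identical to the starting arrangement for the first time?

5

The in-shuffle permutes the 30 positions with cycle lengths [5, 5, 5, 5, 5, 5].
Every chip is home exactly when every cycle has completed a whole number of laps, i.e. after lcm(5) = 5 in-shuffles.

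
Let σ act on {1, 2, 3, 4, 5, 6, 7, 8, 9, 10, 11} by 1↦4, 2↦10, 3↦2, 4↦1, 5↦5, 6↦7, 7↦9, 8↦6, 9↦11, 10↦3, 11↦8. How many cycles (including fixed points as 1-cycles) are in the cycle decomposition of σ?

Cycle decomposition: (1 4) (2 10 3) (5) (6 7 9 11 8).
4 cycles.

4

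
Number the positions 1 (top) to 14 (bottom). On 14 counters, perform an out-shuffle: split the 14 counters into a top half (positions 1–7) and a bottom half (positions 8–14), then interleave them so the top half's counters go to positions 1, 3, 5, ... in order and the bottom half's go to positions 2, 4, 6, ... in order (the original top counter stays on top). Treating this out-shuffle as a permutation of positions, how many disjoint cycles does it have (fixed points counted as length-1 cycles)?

Trace each unvisited position around until it returns:
(1) (2 3 5 9 4 7 ... len 12) (14)
3 cycles in total.

3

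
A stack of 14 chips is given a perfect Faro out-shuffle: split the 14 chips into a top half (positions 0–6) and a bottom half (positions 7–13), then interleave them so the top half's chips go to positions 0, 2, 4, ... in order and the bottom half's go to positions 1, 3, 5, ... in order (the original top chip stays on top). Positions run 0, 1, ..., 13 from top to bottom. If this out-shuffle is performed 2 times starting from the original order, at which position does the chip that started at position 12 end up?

Track the chip's position through each out-shuffle:
12 → 11 → 9

9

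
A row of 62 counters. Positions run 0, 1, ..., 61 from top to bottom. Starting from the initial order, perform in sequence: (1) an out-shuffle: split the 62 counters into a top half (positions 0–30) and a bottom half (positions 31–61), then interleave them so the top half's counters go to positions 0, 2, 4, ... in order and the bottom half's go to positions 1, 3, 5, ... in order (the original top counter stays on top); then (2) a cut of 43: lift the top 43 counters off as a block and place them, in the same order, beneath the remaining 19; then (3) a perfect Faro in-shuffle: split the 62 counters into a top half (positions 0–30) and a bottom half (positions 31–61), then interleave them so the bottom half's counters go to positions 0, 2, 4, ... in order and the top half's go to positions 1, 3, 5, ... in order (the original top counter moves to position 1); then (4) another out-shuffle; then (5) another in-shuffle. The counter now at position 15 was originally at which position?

45

Undo the operations in reverse order, starting from position 15:
  undo op 5 (in-shuffle, from top half): 15 ← 7
  undo op 4 (out-shuffle, from bottom half): 7 ← 34
  undo op 3 (in-shuffle, from bottom half): 34 ← 48
  undo op 2 (cut 43): 48 ← 29
  undo op 1 (out-shuffle, from bottom half): 29 ← 45
So the counter at position 15 came from original position 45.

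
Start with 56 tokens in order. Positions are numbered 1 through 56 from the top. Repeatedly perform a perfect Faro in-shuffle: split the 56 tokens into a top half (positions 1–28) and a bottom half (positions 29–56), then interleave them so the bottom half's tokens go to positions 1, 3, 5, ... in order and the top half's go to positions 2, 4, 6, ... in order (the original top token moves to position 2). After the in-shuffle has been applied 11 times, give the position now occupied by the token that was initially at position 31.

Track the token's position through each in-shuffle:
31 → 5 → 10 → 20 → 40 → 23 → 46 → 35 → 13 → 26 → 52 → 47

47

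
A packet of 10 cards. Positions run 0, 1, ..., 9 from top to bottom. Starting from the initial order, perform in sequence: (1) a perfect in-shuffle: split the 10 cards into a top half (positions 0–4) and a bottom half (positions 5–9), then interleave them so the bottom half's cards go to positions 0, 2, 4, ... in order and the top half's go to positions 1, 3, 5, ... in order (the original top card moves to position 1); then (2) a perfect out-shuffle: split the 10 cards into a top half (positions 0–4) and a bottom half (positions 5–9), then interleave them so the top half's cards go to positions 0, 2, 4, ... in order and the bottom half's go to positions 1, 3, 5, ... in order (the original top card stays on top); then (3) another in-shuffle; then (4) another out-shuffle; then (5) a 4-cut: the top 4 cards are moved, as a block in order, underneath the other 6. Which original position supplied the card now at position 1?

Undo the operations in reverse order, starting from position 1:
  undo op 5 (cut 4): 1 ← 5
  undo op 4 (out-shuffle, from bottom half): 5 ← 7
  undo op 3 (in-shuffle, from top half): 7 ← 3
  undo op 2 (out-shuffle, from bottom half): 3 ← 6
  undo op 1 (in-shuffle, from bottom half): 6 ← 8
So the card at position 1 came from original position 8.

8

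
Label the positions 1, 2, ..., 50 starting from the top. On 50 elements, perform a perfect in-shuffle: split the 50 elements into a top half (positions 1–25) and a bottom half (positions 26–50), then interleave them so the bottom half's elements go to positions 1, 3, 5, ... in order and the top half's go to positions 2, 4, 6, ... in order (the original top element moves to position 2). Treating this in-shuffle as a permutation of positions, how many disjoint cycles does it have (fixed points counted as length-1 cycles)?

7

Trace each unvisited position around until it returns:
(1 2 4 8 16 32 13 26) (3 6 12 24 48 45 39 27) (5 10 20 40 29 7 14 28) (9 18 36 21 42 33 15 30) (11 22 44 37 23 46 41 31) (17 34) (19 38 25 50 49 47 43 35)
7 cycles in total.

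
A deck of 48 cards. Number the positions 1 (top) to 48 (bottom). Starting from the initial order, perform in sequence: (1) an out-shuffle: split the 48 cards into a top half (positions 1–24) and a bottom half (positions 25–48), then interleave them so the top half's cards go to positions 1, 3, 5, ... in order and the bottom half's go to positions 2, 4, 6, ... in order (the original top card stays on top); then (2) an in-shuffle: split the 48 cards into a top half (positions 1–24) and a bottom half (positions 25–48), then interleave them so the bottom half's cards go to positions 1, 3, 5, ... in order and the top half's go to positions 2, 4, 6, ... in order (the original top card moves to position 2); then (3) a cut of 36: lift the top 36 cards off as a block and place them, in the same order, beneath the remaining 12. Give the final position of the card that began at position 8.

Track the card from position 8 forward through each operation:
  after op 1 (out-shuffle): 8 → 15
  after op 2 (in-shuffle): 15 → 30
  after op 3 (cut 36): 30 → 42

42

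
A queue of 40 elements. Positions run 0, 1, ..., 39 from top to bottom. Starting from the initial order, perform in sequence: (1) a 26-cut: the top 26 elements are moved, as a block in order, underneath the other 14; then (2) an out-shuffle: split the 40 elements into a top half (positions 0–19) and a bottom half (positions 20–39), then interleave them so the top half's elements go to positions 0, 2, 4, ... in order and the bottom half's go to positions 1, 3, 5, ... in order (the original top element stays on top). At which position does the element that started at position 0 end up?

Track the element from position 0 forward through each operation:
  after op 1 (cut 26): 0 → 14
  after op 2 (out-shuffle): 14 → 28

28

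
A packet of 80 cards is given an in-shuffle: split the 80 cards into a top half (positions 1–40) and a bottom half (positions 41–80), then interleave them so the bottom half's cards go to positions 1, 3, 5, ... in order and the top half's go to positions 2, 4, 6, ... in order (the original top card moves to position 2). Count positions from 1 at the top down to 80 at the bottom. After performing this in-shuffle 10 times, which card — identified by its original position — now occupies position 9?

Work backwards from position 9, undoing one in-shuffle at a time:
9 ← 45 ← 63 ← 72 ← 36 ← 18 ← 9 ← 45 ← 63 ← 72 ← 36
So the card now at position 9 started at position 36.

36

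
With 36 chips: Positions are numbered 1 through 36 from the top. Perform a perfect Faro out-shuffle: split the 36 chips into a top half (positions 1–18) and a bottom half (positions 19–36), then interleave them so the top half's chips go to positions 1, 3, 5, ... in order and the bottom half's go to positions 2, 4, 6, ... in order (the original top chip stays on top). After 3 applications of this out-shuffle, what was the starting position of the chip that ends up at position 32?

18

Work backwards from position 32, undoing one out-shuffle at a time:
32 ← 34 ← 35 ← 18
So the chip now at position 32 started at position 18.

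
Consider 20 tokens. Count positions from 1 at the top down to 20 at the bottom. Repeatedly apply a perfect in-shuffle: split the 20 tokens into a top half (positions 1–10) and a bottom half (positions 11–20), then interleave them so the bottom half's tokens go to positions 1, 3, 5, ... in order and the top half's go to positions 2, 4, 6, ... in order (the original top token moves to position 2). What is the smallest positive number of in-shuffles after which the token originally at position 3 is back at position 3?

3

Follow position 3 under repeated in-shuffles:
3 → 6 → 12 → 3
It first returns after 3 in-shuffles.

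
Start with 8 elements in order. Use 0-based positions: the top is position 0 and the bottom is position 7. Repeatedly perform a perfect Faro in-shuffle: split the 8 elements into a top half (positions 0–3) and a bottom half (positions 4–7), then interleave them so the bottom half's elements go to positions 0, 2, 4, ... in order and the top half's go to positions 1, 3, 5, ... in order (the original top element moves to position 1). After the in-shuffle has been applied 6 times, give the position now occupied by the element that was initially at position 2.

Track the element's position through each in-shuffle:
2 → 5 → 2 → 5 → 2 → 5 → 2

2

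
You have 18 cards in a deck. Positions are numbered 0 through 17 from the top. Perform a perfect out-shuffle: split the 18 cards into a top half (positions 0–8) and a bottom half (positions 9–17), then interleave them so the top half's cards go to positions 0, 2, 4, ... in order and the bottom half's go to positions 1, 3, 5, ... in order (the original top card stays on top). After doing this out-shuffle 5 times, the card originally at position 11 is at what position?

12

Track the card's position through each out-shuffle:
11 → 5 → 10 → 3 → 6 → 12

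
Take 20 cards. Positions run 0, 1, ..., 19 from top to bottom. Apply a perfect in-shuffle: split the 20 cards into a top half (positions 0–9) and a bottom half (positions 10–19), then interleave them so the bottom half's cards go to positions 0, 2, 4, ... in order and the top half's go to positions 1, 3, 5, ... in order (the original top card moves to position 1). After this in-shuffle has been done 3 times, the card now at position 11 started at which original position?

11

Work backwards from position 11, undoing one in-shuffle at a time:
11 ← 5 ← 2 ← 11
So the card now at position 11 started at position 11.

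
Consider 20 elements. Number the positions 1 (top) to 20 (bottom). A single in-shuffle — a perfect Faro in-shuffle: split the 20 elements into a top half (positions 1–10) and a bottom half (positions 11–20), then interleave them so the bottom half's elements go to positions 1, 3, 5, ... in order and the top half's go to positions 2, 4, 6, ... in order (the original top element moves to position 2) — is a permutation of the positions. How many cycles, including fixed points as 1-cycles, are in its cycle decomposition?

5

Trace each unvisited position around until it returns:
(1 2 4 8 16 11) (3 6 12) (5 10 20 19 17 13) (7 14) (9 18 15)
5 cycles in total.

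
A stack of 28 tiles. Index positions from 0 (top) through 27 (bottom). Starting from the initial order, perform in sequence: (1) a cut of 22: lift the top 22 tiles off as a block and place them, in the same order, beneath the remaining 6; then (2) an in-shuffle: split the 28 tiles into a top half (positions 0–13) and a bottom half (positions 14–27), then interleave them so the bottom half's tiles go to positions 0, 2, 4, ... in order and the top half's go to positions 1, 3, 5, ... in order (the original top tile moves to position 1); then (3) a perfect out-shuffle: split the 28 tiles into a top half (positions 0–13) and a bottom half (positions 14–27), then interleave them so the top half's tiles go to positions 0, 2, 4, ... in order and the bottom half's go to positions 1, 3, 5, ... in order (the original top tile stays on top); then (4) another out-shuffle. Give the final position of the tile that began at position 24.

Track the tile from position 24 forward through each operation:
  after op 1 (cut 22): 24 → 2
  after op 2 (in-shuffle): 2 → 5
  after op 3 (out-shuffle): 5 → 10
  after op 4 (out-shuffle): 10 → 20

20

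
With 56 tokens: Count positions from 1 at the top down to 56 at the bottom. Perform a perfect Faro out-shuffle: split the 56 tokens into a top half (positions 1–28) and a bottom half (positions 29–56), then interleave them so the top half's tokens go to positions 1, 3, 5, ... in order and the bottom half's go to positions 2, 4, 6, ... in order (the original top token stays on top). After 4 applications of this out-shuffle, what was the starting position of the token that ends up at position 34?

34

Work backwards from position 34, undoing one out-shuffle at a time:
34 ← 45 ← 23 ← 12 ← 34
So the token now at position 34 started at position 34.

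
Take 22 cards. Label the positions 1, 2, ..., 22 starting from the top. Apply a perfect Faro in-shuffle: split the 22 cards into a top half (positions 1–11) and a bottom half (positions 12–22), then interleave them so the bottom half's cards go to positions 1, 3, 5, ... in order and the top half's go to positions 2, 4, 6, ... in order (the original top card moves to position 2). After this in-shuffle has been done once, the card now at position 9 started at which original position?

Work backwards from position 9, undoing one in-shuffle at a time:
9 ← 16
So the card now at position 9 started at position 16.

16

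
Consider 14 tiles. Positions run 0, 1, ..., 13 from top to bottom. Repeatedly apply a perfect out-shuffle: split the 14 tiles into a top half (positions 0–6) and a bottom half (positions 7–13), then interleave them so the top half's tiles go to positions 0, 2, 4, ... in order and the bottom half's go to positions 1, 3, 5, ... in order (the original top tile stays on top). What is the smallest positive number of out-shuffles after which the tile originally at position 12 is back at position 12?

Follow position 12 under repeated out-shuffles:
12 → 11 → 9 → 5 → 10 → 7 → 1 → 2 → 4 → 8 → 3 → 6 → 12
It first returns after 12 out-shuffles.

12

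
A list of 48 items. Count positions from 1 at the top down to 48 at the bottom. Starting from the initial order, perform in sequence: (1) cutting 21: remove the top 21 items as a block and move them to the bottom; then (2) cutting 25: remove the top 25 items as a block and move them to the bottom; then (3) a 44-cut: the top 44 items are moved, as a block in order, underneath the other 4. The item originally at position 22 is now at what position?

Track the item from position 22 forward through each operation:
  after op 1 (cut 21): 22 → 1
  after op 2 (cut 25): 1 → 24
  after op 3 (cut 44): 24 → 28

28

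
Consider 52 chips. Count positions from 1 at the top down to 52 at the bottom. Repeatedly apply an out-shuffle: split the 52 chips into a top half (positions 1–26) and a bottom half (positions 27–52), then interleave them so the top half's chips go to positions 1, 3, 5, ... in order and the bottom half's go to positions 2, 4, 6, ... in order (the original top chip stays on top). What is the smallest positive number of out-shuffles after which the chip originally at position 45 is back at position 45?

Follow position 45 under repeated out-shuffles:
45 → 38 → 24 → 47 → 42 → 32 → 12 → 23 → 45
It first returns after 8 out-shuffles.

8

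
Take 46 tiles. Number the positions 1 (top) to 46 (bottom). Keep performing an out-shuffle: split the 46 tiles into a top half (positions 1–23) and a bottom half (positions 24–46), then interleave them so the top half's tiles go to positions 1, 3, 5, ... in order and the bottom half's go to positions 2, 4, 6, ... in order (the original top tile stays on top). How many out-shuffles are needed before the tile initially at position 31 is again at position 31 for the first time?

Follow position 31 under repeated out-shuffles:
31 → 16 → 31
It first returns after 2 out-shuffles.

2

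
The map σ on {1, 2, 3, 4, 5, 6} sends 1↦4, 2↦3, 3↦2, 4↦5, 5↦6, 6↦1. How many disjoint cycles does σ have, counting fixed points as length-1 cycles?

2

Cycle decomposition: (1 4 5 6) (2 3).
2 cycles.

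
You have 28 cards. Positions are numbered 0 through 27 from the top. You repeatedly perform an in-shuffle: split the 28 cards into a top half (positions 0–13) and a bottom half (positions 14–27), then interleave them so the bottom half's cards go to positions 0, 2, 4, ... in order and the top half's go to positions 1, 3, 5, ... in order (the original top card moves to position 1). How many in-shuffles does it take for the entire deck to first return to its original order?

28

The in-shuffle permutes the 28 positions with cycle lengths [28].
Every card is home exactly when every cycle has completed a whole number of laps, i.e. after lcm(28) = 28 in-shuffles.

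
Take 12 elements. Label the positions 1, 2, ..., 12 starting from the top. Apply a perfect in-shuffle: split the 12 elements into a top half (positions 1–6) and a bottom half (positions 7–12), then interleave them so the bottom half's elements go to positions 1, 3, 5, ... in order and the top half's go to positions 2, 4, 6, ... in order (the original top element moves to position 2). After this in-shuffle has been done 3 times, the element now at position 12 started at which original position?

Work backwards from position 12, undoing one in-shuffle at a time:
12 ← 6 ← 3 ← 8
So the element now at position 12 started at position 8.

8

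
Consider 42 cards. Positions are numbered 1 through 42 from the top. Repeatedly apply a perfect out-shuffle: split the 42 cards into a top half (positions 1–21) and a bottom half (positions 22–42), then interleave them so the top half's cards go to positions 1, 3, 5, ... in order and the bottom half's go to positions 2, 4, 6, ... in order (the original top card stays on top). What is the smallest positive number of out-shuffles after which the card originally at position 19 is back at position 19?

Follow position 19 under repeated out-shuffles:
19 → 37 → 32 → 22 → 2 → 3 → 5 → 9 → 17 → 33 → 24 → 6 → 11 → 21 → 41 → 40 → 38 → 34 → 26 → 10 → 19
It first returns after 20 out-shuffles.

20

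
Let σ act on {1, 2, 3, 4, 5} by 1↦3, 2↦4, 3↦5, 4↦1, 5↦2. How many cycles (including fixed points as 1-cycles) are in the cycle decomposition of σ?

1

Cycle decomposition: (1 3 5 2 4).
1 cycle.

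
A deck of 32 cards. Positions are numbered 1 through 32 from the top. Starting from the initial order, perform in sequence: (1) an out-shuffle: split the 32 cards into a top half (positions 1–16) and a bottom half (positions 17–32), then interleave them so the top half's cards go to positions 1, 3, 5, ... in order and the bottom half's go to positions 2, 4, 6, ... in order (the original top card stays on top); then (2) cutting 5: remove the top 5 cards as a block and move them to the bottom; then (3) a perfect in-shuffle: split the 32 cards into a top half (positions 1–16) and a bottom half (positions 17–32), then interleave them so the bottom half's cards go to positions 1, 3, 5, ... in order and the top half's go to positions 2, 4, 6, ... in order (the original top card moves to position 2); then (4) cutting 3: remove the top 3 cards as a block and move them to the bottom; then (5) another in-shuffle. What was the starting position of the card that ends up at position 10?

5

Undo the operations in reverse order, starting from position 10:
  undo op 5 (in-shuffle, from top half): 10 ← 5
  undo op 4 (cut 3): 5 ← 8
  undo op 3 (in-shuffle, from top half): 8 ← 4
  undo op 2 (cut 5): 4 ← 9
  undo op 1 (out-shuffle, from top half): 9 ← 5
So the card at position 10 came from original position 5.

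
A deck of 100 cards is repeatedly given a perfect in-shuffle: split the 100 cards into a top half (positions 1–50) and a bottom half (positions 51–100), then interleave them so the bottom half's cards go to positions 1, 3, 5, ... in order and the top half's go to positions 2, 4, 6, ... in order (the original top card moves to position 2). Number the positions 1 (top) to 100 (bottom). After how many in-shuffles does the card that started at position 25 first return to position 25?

Follow position 25 under repeated in-shuffles:
25 → 50 → 100 → 99 → 97 → 93 → 85 → 69 → ... → 25 (length 100)
It first returns after 100 in-shuffles.

100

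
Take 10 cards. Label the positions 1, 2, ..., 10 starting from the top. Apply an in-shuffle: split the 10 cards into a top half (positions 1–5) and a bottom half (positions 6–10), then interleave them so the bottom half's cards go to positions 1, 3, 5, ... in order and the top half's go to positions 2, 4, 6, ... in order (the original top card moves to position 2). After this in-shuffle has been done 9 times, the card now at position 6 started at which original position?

1

Work backwards from position 6, undoing one in-shuffle at a time:
6 ← 3 ← 7 ← 9 ← 10 ← 5 ← 8 ← 4 ← 2 ← 1
So the card now at position 6 started at position 1.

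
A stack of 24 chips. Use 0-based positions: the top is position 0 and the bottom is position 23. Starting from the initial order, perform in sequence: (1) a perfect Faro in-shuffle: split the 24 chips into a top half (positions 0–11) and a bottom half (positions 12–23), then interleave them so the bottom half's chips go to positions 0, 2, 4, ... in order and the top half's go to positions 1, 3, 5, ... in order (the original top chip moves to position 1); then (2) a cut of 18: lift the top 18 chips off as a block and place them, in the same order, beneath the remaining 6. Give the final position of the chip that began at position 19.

20

Track the chip from position 19 forward through each operation:
  after op 1 (in-shuffle): 19 → 14
  after op 2 (cut 18): 14 → 20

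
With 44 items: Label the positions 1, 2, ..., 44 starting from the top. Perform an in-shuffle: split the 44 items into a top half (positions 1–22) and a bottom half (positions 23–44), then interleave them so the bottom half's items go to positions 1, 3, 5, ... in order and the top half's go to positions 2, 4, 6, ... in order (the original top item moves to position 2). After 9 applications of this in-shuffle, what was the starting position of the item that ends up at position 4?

32

Work backwards from position 4, undoing one in-shuffle at a time:
4 ← 2 ← 1 ← 23 ← 34 ← 17 ← 31 ← 38 ← 19 ← 32
So the item now at position 4 started at position 32.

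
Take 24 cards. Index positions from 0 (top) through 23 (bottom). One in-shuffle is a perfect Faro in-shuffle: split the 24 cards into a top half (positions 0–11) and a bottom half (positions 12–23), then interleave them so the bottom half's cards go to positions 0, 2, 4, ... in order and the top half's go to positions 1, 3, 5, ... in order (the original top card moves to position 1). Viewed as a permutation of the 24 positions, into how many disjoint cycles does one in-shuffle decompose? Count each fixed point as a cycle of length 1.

2

Trace each unvisited position around until it returns:
(0 1 3 7 15 6 ... len 20) (4 9 19 14)
2 cycles in total.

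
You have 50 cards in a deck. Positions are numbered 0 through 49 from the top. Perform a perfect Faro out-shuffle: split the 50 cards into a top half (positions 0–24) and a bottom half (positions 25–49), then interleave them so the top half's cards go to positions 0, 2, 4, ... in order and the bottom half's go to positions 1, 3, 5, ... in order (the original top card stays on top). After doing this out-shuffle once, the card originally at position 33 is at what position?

Track the card's position through each out-shuffle:
33 → 17

17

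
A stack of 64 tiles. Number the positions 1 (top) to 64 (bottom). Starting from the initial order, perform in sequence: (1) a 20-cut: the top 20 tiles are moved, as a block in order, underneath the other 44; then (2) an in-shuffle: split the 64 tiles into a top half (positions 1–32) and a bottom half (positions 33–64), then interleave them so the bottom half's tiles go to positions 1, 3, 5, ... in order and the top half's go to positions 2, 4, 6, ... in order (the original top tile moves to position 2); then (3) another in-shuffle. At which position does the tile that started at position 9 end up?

17

Track the tile from position 9 forward through each operation:
  after op 1 (cut 20): 9 → 53
  after op 2 (in-shuffle): 53 → 41
  after op 3 (in-shuffle): 41 → 17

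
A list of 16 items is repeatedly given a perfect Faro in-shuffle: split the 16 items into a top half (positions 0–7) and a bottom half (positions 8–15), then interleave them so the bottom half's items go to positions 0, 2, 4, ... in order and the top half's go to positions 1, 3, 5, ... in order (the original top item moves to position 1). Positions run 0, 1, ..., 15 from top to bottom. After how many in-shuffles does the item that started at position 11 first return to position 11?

Follow position 11 under repeated in-shuffles:
11 → 6 → 13 → 10 → 4 → 9 → 2 → 5 → 11
It first returns after 8 in-shuffles.

8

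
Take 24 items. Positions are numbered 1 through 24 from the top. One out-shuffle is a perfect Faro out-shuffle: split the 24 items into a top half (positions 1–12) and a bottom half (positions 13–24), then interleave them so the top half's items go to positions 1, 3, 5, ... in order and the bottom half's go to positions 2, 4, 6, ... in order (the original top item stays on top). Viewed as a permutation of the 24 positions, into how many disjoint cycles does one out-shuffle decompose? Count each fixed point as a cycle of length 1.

4

Trace each unvisited position around until it returns:
(1) (2 3 5 9 17 10 ... len 11) (6 11 21 18 12 23 ... len 11) (24)
4 cycles in total.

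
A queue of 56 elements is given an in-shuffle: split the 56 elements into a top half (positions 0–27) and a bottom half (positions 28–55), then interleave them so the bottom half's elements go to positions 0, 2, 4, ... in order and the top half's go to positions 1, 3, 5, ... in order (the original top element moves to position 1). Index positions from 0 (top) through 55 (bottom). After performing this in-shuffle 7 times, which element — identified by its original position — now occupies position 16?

45

Work backwards from position 16, undoing one in-shuffle at a time:
16 ← 36 ← 46 ← 51 ← 25 ← 12 ← 34 ← 45
So the element now at position 16 started at position 45.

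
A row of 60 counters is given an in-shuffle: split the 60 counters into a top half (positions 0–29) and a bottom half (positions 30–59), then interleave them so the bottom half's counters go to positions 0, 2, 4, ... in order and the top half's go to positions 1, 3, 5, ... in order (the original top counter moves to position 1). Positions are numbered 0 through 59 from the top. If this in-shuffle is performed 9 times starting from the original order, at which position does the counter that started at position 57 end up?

Track the counter's position through each in-shuffle:
57 → 54 → 48 → 36 → 12 → 25 → 51 → 42 → 24 → 49

49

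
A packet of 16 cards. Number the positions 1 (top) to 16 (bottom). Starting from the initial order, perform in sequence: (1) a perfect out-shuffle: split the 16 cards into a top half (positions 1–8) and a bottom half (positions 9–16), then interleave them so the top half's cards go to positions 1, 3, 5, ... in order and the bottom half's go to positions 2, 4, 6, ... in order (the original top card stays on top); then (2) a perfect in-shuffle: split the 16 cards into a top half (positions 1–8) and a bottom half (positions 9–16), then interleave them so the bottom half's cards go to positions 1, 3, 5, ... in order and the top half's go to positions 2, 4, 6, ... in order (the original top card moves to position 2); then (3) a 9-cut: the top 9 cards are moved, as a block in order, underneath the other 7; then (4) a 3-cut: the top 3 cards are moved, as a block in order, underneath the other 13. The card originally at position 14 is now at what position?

Track the card from position 14 forward through each operation:
  after op 1 (out-shuffle): 14 → 12
  after op 2 (in-shuffle): 12 → 7
  after op 3 (cut 9): 7 → 14
  after op 4 (cut 3): 14 → 11

11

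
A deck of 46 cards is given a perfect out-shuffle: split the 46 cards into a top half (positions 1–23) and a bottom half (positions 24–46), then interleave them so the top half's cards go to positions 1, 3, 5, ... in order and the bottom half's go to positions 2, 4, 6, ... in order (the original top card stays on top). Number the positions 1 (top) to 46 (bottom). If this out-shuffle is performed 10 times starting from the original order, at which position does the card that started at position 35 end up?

32

Track the card's position through each out-shuffle:
35 → 24 → 2 → 3 → 5 → 9 → 17 → 33 → 20 → 39 → 32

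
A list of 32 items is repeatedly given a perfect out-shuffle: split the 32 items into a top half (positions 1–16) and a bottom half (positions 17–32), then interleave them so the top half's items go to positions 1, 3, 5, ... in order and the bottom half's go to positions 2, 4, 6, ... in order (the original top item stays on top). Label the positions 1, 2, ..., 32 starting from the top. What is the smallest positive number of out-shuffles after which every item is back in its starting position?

5

The out-shuffle permutes the 32 positions with cycle lengths [1, 1, 5, 5, 5, 5, 5, 5].
Every item is home exactly when every cycle has completed a whole number of laps, i.e. after lcm(1, 5) = 5 out-shuffles.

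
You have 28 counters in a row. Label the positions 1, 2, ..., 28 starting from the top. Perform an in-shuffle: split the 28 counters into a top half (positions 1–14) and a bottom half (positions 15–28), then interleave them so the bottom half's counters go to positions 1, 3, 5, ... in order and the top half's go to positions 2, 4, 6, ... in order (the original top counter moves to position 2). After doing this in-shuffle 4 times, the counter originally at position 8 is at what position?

12

Track the counter's position through each in-shuffle:
8 → 16 → 3 → 6 → 12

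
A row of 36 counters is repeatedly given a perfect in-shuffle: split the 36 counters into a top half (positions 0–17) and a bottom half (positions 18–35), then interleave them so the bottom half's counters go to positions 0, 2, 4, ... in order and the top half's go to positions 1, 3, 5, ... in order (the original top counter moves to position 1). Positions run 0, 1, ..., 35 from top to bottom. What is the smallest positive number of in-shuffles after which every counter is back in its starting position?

36

The in-shuffle permutes the 36 positions with cycle lengths [36].
Every counter is home exactly when every cycle has completed a whole number of laps, i.e. after lcm(36) = 36 in-shuffles.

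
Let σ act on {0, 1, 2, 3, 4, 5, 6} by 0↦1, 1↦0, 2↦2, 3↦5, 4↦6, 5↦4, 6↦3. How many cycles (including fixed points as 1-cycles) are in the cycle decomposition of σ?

Cycle decomposition: (0 1) (2) (3 5 4 6).
3 cycles.

3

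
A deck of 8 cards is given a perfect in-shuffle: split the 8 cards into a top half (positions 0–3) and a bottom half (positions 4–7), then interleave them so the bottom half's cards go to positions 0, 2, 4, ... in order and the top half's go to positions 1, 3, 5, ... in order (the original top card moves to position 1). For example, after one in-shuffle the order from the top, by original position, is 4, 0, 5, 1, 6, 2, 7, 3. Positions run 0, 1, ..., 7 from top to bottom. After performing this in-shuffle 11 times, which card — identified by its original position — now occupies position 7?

6

Work backwards from position 7, undoing one in-shuffle at a time:
7 ← 3 ← 1 ← 0 ← 4 ← 6 ← 7 ← 3 ← 1 ← 0 ← 4 ← 6
So the card now at position 7 started at position 6.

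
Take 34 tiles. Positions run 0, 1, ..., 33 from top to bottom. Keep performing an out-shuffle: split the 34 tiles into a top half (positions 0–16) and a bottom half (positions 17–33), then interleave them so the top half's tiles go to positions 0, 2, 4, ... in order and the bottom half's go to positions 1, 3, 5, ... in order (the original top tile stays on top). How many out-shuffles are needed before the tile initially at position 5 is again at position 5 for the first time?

10

Follow position 5 under repeated out-shuffles:
5 → 10 → 20 → 7 → 14 → 28 → 23 → 13 → 26 → 19 → 5
It first returns after 10 out-shuffles.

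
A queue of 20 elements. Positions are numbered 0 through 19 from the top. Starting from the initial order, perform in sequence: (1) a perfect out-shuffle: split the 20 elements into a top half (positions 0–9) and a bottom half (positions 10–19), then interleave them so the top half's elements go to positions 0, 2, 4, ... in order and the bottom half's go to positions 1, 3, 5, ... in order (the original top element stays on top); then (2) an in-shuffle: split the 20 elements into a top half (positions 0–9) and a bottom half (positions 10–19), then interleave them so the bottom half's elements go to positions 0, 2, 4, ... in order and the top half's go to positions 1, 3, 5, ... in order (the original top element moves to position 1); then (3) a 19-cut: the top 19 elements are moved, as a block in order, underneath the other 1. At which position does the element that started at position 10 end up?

Track the element from position 10 forward through each operation:
  after op 1 (out-shuffle): 10 → 1
  after op 2 (in-shuffle): 1 → 3
  after op 3 (cut 19): 3 → 4

4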